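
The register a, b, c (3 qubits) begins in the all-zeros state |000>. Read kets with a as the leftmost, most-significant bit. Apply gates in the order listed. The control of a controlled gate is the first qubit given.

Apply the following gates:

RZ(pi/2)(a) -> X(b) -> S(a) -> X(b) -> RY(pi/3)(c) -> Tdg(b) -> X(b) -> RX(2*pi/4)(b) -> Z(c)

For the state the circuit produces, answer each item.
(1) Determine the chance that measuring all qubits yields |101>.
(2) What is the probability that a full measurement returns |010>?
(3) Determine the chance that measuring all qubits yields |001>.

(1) Outcome |101> occurs with probability 0.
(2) The probability of measuring |010> is 3/8.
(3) Outcome |001> occurs with probability 1/8.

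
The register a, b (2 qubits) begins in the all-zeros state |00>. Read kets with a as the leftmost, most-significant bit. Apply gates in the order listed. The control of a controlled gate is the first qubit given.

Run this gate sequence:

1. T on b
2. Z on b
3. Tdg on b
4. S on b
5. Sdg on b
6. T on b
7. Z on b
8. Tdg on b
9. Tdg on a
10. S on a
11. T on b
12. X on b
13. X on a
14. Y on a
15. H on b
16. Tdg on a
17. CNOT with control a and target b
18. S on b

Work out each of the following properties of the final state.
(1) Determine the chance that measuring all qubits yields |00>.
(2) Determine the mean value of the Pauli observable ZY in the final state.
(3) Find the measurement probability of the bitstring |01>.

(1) Outcome |00> occurs with probability 1/2. Key observation: the block from step 1 through step 8 cancels to the identity and can be dropped.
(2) The expectation value of ZY is -1.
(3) Outcome |01> occurs with probability 1/2.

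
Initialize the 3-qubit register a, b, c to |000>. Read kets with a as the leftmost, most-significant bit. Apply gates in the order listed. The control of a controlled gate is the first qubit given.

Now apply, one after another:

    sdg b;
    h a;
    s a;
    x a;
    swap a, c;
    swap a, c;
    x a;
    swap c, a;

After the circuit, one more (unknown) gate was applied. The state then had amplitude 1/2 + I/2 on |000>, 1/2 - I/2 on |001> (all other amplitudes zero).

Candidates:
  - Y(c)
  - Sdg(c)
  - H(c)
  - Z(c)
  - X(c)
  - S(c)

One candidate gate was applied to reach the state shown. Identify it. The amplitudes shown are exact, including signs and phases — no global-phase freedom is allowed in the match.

It was H(c) that produced the state shown. Key observation: steps 4-7 multiply out to the identity, so the circuit reduces to the remaining gates.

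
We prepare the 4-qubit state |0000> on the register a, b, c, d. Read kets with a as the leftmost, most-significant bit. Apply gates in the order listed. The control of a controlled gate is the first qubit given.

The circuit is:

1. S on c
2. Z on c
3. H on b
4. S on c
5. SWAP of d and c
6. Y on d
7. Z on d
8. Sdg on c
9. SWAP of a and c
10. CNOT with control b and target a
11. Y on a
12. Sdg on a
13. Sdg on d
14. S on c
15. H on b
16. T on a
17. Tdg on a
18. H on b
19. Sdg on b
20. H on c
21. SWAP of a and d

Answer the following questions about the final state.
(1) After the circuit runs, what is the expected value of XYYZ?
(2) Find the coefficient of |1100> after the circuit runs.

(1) In the final state, XYYZ has expectation 0.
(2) The final state's coefficient on |1100> equals 1/2.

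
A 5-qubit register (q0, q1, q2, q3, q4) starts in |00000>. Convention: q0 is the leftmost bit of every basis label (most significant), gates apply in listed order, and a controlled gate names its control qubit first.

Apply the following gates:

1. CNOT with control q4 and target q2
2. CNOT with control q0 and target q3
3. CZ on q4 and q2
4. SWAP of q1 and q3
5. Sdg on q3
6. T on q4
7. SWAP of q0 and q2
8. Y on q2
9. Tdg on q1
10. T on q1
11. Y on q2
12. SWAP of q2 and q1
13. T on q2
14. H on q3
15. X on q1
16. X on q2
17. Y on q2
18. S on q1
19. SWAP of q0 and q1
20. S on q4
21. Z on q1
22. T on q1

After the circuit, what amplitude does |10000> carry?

The final state's coefficient on |10000> equals sqrt(2)/2.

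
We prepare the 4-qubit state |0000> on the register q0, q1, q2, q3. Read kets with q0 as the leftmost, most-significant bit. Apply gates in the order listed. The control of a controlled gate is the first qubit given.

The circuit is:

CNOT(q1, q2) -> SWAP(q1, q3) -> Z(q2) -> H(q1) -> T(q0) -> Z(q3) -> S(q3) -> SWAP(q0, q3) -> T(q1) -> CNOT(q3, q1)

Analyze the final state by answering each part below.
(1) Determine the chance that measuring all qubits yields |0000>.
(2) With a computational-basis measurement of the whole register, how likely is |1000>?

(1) Outcome |0000> occurs with probability 1/2.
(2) Outcome |1000> occurs with probability 0.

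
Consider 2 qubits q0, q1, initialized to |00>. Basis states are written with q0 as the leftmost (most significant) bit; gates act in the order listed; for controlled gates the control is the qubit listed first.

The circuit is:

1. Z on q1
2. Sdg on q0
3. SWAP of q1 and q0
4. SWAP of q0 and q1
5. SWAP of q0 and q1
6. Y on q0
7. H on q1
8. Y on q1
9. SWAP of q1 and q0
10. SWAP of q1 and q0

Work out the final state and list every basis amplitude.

After the circuit, the state carries amplitude 0 on |00>, 0 on |01>, sqrt(2)/2 on |10>, -sqrt(2)/2 on |11>. Key observation: steps 4-5 multiply out to the identity, so the circuit reduces to the remaining gates.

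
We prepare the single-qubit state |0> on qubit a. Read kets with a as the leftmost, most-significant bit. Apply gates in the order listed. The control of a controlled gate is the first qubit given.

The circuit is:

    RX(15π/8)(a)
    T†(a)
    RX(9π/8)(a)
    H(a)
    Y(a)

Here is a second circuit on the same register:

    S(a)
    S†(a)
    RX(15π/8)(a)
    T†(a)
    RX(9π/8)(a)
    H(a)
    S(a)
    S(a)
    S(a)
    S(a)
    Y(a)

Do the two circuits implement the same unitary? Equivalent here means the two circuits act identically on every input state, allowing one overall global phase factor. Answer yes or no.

Yes, they are equivalent — the unitaries differ by at most a global phase.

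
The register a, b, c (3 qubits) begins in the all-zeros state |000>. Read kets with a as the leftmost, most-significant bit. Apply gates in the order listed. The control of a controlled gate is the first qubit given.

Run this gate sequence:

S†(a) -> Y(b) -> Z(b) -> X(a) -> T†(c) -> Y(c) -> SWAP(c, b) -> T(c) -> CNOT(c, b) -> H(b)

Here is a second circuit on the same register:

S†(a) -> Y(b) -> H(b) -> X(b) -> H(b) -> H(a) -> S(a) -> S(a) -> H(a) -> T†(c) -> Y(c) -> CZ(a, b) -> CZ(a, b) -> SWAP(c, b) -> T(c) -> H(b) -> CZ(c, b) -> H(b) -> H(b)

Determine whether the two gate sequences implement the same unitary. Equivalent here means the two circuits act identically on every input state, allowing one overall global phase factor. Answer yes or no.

Yes, they are equivalent — the unitaries differ by at most a global phase.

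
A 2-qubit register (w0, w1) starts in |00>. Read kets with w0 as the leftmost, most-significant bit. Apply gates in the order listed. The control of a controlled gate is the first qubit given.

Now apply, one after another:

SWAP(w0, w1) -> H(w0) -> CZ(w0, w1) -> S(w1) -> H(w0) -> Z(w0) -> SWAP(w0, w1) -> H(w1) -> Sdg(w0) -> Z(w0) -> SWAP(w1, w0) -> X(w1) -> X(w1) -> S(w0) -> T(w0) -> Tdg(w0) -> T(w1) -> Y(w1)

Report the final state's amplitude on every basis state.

The resulting statevector has amplitude 0 on |00>, sqrt(2)*I/2 on |01>, 0 on |10>, -sqrt(2)/2 on |11>.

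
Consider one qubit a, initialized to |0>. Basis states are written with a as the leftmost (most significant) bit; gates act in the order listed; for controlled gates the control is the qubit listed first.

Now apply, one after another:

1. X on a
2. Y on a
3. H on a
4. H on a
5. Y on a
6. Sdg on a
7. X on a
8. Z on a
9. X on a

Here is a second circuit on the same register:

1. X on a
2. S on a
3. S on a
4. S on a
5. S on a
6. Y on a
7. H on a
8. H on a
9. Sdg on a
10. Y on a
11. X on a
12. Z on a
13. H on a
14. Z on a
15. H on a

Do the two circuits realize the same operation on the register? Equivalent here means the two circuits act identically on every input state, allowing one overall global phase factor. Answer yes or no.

No: there is an input state on which the two circuits produce genuinely different outputs (not merely differing by a phase).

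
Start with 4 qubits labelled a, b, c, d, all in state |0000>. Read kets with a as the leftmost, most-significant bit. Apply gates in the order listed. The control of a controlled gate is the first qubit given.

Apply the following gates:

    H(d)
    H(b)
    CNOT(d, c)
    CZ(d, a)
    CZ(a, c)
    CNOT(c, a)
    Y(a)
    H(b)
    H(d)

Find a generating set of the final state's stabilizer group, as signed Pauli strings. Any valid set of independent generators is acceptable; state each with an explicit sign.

The stabilizer group can be generated by -XIXZ, +IIZX, -ZIZI, +IZII, among other valid generating sets.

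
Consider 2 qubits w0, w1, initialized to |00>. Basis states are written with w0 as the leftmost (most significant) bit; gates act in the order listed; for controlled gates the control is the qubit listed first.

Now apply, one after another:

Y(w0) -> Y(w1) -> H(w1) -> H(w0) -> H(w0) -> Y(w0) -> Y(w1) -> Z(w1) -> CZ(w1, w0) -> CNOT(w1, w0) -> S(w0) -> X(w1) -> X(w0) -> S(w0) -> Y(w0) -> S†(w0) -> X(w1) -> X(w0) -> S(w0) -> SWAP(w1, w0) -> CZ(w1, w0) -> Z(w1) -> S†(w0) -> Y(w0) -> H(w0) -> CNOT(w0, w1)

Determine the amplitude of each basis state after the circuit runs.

The final amplitudes are -I/2 on |00>, -1/2 on |01>, 1/2 on |10>, -I/2 on |11>.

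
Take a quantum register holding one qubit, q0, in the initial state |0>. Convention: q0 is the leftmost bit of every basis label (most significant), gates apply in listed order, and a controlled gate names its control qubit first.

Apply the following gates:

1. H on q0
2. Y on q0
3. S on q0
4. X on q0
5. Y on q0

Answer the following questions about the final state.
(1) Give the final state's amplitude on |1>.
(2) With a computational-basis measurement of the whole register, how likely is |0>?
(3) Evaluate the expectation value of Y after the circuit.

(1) The amplitude on |1> is -sqrt(2)*I/2.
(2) The probability of measuring |0> is 1/2.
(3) In the final state, Y has expectation 1.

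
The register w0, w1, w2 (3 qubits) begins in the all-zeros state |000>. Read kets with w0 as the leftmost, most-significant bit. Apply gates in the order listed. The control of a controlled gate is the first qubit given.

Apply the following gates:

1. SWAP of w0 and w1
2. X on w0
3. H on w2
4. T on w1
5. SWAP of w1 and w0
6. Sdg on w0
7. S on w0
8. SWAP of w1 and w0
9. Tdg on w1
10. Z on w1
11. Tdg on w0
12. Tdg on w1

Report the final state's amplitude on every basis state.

After the circuit, the state carries amplitude -sqrt(2)*exp(3*I*pi/4)/2 on |100>, -sqrt(2)*exp(3*I*pi/4)/2 on |101>, and 0 on every other basis state. Key observation: the block from step 4 through step 9 cancels to the identity and can be dropped.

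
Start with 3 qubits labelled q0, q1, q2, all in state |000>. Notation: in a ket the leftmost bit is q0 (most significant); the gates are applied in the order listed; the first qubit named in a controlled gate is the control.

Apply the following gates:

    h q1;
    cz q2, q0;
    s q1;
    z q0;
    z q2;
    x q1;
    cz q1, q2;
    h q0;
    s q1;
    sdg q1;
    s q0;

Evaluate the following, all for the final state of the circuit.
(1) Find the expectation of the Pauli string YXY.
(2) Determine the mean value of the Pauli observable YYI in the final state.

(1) The expectation value of YXY is 0.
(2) In the final state, YYI has expectation -1.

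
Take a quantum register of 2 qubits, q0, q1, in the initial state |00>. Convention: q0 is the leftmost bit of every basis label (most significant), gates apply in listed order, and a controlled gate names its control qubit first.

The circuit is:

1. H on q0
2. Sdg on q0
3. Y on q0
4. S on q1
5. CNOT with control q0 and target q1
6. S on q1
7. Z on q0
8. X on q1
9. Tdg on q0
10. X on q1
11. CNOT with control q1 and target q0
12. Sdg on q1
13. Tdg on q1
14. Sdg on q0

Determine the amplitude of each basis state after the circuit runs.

After the circuit, the state carries amplitude -sqrt(2)/2 on |00>, -sqrt(2)/2 on |01>, 0 on |10>, 0 on |11>.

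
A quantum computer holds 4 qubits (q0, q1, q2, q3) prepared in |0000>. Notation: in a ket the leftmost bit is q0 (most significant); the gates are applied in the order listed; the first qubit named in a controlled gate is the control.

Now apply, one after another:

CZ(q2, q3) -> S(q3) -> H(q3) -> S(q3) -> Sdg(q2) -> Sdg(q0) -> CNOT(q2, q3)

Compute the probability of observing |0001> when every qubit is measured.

A full measurement returns |0001> with probability 1/2.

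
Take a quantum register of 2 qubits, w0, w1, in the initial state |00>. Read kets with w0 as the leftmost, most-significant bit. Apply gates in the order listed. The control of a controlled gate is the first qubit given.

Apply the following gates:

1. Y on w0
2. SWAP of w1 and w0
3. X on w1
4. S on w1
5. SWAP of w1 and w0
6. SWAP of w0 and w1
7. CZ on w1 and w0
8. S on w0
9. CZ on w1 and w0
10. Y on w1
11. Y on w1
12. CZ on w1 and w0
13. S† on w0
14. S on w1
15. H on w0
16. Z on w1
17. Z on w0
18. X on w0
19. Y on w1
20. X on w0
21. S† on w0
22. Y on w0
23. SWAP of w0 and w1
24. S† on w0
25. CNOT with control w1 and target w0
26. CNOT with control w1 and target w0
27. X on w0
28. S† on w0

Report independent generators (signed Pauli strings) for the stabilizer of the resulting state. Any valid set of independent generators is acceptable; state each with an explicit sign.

The stabilizer group can be generated by +IY, +ZI, among other valid generating sets. Key observation: gates 8-13 undo each other exactly, leaving only the rest of the circuit to track.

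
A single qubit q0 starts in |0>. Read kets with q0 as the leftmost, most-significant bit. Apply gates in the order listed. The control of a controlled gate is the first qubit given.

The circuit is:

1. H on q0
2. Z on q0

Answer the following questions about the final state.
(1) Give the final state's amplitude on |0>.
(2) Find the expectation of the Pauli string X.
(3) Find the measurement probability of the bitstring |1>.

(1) The amplitude on |0> is sqrt(2)/2.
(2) In the final state, X has expectation -1.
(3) Outcome |1> occurs with probability 1/2.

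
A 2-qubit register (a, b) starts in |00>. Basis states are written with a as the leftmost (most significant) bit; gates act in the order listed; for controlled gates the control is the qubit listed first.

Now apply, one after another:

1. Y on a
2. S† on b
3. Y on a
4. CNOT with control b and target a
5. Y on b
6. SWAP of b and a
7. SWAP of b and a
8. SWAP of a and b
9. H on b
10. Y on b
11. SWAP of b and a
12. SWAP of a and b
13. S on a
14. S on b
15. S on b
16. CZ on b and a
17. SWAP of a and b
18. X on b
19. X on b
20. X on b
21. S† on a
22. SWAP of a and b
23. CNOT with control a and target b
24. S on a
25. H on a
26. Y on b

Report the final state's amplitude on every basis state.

After the circuit, the state carries amplitude I/2 on |00>, -1/2 on |01>, I/2 on |10>, -1/2 on |11>.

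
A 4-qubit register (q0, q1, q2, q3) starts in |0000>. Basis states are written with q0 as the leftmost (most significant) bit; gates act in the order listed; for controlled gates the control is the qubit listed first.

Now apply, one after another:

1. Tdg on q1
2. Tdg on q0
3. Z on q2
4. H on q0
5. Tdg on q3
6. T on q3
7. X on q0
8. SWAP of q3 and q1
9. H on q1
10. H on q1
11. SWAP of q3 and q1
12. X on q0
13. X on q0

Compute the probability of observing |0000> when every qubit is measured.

The probability of measuring |0000> is 1/2.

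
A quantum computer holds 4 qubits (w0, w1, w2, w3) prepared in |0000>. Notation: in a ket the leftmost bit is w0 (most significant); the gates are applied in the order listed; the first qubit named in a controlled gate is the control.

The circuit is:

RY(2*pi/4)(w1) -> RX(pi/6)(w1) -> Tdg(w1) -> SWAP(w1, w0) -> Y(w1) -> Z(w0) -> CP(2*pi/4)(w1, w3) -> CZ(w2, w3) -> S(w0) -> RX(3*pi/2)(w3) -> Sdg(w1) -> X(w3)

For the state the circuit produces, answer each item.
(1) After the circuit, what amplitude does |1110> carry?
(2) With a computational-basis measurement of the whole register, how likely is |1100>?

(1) The final state's coefficient on |1110> equals 0.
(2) A full measurement returns |1100> with probability 1/4.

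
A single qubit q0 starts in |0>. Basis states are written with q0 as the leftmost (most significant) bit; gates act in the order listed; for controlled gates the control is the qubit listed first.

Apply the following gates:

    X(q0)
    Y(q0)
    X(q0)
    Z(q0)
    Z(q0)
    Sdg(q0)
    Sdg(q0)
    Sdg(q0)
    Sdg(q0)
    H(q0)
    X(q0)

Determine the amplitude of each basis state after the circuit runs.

After the circuit, the state carries amplitude sqrt(2)*I/2 on |0>, -sqrt(2)*I/2 on |1>.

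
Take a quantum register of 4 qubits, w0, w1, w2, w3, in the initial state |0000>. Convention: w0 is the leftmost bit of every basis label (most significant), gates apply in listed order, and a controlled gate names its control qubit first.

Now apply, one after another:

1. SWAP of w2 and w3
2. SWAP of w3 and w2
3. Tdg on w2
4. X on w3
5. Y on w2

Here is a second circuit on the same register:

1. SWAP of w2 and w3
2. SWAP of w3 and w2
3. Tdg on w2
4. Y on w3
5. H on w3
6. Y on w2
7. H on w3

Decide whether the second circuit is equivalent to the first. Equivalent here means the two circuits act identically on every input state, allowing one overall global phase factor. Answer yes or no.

No — the two circuits implement different unitaries, even allowing a global phase.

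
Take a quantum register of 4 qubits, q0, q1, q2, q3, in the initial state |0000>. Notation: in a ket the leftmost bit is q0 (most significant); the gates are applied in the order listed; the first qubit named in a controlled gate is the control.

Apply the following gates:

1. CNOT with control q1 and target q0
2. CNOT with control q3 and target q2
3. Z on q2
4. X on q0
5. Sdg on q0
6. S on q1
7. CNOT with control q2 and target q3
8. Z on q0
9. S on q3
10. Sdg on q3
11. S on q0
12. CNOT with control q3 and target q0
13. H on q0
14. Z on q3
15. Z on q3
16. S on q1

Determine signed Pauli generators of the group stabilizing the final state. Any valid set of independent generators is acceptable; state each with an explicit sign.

The stabilizer group can be generated by -XIII, +IZII, +IIZI, +IIIZ, among other valid generating sets.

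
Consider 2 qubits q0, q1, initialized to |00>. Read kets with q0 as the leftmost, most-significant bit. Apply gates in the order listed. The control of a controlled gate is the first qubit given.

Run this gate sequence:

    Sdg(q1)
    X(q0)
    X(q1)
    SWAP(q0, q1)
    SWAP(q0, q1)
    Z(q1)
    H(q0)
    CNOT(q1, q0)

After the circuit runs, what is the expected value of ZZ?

In the final state, ZZ has expectation 0.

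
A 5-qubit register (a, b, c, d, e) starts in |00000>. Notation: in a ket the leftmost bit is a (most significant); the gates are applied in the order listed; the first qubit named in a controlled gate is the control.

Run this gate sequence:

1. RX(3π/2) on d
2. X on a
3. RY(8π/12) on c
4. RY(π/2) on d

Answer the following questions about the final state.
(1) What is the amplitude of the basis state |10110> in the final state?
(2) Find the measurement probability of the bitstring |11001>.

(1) The final state's coefficient on |10110> equals sqrt(3)*(-1 - I)/4.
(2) The probability of measuring |11001> is 0.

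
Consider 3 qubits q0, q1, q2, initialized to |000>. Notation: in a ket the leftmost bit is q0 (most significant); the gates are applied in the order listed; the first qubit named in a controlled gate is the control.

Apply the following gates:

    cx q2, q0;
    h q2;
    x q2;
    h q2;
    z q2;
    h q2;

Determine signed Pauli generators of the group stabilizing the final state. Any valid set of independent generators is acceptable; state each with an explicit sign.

The stabilizer group can be generated by +IIX, +ZII, +IZI, among other valid generating sets. Key observation: gates 2-5 undo each other exactly, leaving only the rest of the circuit to track.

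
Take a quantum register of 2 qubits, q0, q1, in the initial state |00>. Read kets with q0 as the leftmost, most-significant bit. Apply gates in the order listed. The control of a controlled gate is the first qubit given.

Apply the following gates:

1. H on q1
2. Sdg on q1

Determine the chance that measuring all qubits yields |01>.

Outcome |01> occurs with probability 1/2.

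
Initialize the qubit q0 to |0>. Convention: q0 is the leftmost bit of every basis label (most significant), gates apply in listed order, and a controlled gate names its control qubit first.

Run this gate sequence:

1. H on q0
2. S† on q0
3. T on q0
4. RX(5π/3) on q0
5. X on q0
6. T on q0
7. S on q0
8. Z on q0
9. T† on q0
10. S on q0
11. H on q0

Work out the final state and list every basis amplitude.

After the circuit, the state carries amplitude -sqrt(3)/4 - I/4 - exp(I*pi/4)/4 + sqrt(3)*exp(3*I*pi/4)/4 on |0>, sqrt(3)/4 - I/4 + exp(I*pi/4)/4 + sqrt(3)*exp(3*I*pi/4)/4 on |1>.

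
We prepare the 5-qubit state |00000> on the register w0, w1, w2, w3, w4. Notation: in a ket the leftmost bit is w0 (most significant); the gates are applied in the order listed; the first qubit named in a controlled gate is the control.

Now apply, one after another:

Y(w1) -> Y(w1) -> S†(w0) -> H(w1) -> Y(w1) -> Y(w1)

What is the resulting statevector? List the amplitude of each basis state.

After the circuit, the state carries amplitude sqrt(2)/2 on |00000>, sqrt(2)/2 on |01000>, and 0 on every other basis state.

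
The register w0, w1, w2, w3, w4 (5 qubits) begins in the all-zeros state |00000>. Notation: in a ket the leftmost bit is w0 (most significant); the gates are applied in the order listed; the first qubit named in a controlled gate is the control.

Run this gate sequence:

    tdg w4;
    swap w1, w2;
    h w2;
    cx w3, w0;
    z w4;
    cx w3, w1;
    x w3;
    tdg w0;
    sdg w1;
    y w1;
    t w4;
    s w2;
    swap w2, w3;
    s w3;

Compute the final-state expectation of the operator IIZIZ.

The expectation value of IIZIZ is -1.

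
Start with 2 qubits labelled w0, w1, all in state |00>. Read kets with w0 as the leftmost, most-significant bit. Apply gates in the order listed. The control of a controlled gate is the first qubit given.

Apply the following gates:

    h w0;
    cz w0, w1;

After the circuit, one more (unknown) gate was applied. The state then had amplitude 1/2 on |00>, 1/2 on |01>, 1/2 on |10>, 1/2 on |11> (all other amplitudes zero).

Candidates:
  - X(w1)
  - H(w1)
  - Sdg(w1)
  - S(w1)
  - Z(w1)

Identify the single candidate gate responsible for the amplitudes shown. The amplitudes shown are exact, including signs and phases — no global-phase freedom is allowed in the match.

The unique candidate consistent with the amplitudes is H(w1).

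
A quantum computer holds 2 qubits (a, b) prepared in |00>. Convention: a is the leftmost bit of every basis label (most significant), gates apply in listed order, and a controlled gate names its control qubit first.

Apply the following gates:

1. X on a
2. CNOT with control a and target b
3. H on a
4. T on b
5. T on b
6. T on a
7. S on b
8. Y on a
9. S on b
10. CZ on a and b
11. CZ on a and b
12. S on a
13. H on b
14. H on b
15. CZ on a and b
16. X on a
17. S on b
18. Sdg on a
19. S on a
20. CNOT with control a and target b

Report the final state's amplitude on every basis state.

After the circuit, the state carries amplitude 0 on |00>, sqrt(2)/2 on |01>, sqrt(2)*exp(3*I*pi/4)/2 on |10>, 0 on |11>.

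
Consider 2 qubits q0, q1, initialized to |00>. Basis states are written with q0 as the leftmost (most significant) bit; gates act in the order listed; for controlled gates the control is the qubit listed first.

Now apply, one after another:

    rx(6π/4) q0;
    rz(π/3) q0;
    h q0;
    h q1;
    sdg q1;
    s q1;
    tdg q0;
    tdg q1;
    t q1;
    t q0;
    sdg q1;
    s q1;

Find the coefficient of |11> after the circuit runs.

The final state's coefficient on |11> equals sqrt(2)*(1 + exp(I*pi/6))*exp(2*I*pi/3)/4. Key observation: steps 5-12 multiply out to the identity, so the circuit reduces to the remaining gates.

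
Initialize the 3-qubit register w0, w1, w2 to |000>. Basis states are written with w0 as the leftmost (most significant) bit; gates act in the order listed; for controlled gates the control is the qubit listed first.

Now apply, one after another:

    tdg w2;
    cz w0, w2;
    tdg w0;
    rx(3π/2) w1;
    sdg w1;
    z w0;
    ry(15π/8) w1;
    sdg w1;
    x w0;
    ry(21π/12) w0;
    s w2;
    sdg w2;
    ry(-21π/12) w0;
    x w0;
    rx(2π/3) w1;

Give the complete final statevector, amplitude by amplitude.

After the circuit, the state carries amplitude -sin(pi/48) on |000>, -I*cos(pi/48) on |010>, and 0 on every other basis state.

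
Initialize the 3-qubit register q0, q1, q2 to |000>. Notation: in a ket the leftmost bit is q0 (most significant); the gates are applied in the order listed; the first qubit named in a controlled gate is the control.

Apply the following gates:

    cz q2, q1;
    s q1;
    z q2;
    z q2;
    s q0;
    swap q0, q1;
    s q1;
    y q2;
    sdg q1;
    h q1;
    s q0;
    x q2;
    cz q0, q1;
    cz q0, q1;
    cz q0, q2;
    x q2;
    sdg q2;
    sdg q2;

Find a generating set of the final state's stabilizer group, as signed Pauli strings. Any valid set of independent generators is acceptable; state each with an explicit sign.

The final state is stabilized by the group generated by +IXI, +ZII, -IIZ; other independent generating sets are equally valid. Key observation: steps 13-14 multiply out to the identity, so the circuit reduces to the remaining gates.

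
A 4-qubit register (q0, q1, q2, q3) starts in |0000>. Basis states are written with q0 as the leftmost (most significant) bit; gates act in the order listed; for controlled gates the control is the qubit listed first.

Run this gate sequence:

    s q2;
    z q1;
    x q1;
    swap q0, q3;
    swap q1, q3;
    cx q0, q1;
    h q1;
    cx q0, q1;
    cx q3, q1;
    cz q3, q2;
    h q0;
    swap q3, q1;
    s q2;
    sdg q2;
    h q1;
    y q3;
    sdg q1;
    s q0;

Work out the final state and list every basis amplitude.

The resulting statevector has amplitude -sqrt(2)*I/4 on |0000>, sqrt(2)*I/4 on |0001>, 0 on |0010>, 0 on |0011>, sqrt(2)/4 on |0100>, -sqrt(2)/4 on |0101>, 0 on |0110>, 0 on |0111>, sqrt(2)/4 on |1000>, -sqrt(2)/4 on |1001>, 0 on |1010>, 0 on |1011>, sqrt(2)*I/4 on |1100>, -sqrt(2)*I/4 on |1101>, 0 on |1110>, 0 on |1111>.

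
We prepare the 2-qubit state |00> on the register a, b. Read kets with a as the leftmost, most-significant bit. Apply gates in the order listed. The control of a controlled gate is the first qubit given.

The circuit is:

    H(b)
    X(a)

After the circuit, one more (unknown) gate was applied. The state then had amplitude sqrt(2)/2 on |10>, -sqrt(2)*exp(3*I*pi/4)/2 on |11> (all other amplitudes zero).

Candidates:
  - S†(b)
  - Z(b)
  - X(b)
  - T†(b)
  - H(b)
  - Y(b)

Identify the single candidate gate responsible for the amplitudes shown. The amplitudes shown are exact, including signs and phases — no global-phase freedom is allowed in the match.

The applied gate was T†(b).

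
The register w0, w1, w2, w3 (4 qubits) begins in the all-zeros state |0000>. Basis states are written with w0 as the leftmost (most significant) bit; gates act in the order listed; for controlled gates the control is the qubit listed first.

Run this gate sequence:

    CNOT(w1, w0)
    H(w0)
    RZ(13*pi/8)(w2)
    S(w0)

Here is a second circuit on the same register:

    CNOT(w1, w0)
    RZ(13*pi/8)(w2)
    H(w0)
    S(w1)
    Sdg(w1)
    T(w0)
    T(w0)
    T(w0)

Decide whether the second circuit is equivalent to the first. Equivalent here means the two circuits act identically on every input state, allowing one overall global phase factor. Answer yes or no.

No: there is an input state on which the two circuits produce genuinely different outputs (not merely differing by a phase).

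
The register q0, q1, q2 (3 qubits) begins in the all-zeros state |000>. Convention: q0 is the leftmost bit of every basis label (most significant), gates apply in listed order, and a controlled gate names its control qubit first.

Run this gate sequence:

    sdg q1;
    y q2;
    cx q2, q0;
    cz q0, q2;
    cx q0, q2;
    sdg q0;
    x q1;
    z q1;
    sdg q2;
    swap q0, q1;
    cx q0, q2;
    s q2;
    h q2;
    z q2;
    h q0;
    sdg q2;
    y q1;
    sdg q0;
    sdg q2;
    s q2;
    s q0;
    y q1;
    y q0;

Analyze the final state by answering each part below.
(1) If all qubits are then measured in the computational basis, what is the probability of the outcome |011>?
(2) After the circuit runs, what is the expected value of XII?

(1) Outcome |011> occurs with probability 1/4. Key observation: gates 17-22 undo each other exactly, leaving only the rest of the circuit to track.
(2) In the final state, XII has expectation 1.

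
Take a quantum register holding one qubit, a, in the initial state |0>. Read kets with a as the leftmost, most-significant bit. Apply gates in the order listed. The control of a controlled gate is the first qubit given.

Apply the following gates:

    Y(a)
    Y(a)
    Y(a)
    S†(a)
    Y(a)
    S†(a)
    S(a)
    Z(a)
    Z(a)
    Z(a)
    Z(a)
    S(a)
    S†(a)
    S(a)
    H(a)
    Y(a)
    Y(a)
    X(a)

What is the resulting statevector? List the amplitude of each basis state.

After the circuit, the state carries amplitude -sqrt(2)*I/2 on |0>, -sqrt(2)*I/2 on |1>. Key observation: the block from step 8 through step 11 cancels to the identity and can be dropped.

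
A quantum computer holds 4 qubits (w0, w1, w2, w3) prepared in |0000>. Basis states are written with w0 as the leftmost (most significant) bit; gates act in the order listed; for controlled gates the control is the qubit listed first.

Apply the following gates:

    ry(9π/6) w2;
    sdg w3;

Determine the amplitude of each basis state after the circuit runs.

The final amplitudes are -sqrt(2)/2 on |0000>, sqrt(2)/2 on |0010>, and 0 on every other basis state.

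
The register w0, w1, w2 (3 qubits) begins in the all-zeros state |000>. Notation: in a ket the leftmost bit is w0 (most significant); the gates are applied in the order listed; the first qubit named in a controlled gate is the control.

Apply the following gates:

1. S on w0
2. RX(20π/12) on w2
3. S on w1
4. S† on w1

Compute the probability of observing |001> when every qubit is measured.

Outcome |001> occurs with probability 1/4. Key observation: gates 3-4 undo each other exactly, leaving only the rest of the circuit to track.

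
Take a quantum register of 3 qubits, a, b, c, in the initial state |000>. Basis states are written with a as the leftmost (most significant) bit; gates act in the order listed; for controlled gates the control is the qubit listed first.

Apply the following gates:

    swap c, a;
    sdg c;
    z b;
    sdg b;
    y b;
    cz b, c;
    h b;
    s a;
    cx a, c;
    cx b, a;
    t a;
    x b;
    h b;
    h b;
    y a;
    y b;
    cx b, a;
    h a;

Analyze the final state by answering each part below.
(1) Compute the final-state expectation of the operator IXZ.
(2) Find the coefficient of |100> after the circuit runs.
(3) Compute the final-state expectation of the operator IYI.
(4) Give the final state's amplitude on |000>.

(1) The expectation value of IXZ is -sqrt(2)/2.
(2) The final state's coefficient on |100> equals -I/2.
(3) The observable IYI averages to -sqrt(2)/2.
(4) The amplitude on |000> is I/2.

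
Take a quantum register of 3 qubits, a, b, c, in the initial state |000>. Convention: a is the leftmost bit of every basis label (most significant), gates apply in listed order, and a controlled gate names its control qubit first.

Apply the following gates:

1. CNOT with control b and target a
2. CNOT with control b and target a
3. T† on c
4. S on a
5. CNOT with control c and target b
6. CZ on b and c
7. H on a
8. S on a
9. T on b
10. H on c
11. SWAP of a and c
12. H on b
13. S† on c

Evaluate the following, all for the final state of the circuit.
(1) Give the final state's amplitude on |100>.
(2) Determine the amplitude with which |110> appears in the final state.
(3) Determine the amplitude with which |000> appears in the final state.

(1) |100> carries amplitude sqrt(2)/4 in the final state. Key observation: gates 1-2 undo each other exactly, leaving only the rest of the circuit to track.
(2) The final state's coefficient on |110> equals sqrt(2)/4.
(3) The final state's coefficient on |000> equals sqrt(2)/4.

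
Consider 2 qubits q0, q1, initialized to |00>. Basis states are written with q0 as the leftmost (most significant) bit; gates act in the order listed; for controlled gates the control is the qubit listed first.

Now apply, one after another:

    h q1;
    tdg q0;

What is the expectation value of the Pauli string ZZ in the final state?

The expectation value of ZZ is 0.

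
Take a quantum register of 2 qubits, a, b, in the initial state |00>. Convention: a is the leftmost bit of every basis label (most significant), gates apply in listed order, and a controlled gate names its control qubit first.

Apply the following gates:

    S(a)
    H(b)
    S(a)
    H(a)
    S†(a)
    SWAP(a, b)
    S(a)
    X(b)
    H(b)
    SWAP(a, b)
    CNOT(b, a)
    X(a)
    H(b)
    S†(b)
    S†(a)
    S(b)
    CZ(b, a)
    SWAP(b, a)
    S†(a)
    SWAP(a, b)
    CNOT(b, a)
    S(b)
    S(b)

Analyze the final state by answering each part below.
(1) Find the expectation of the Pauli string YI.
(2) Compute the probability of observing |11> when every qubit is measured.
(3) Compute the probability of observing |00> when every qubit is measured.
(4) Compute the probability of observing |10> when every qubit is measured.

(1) The observable YI averages to 0.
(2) A full measurement returns |11> with probability 1/2.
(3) Outcome |00> occurs with probability 0.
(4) A full measurement returns |10> with probability 1/2.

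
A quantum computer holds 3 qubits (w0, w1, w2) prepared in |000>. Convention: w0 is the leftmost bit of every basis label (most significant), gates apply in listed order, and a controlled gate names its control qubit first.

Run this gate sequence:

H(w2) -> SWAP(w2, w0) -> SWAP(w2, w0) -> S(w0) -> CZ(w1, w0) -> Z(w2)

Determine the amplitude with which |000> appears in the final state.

The amplitude on |000> is sqrt(2)/2. Key observation: the block from step 2 through step 3 cancels to the identity and can be dropped.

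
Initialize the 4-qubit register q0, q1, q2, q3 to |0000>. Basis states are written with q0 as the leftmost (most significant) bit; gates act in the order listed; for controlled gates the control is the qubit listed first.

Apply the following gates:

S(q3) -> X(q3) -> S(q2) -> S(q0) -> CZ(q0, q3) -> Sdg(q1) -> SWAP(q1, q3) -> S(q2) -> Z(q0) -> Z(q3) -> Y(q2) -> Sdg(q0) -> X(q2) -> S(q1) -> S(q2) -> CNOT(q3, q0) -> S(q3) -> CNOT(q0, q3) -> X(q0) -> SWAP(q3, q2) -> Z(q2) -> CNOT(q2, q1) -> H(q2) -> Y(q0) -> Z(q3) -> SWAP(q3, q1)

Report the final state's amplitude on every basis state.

The final amplitudes are sqrt(2)*I/2 on |0001>, sqrt(2)*I/2 on |0011>, and 0 on every other basis state.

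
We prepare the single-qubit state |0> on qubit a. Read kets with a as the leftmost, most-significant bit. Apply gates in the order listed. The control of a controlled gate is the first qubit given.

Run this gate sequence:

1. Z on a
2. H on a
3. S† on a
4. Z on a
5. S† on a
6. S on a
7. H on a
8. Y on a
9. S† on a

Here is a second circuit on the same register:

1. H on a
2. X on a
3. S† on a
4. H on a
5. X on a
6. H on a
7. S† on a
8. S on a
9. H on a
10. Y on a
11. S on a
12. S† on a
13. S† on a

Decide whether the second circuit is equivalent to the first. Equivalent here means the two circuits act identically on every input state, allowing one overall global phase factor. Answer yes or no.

Yes: on every input state the two circuits agree up to one overall phase factor.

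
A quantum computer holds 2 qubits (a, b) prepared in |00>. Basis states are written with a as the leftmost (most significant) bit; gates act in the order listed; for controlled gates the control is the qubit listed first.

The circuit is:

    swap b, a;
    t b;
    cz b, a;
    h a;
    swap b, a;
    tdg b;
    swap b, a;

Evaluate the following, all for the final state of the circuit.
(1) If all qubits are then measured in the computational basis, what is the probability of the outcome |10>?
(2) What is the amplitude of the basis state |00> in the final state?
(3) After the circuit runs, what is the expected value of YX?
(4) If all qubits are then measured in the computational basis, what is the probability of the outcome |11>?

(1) A full measurement returns |10> with probability 1/2.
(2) |00> carries amplitude sqrt(2)/2 in the final state.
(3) The observable YX averages to 0.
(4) A full measurement returns |11> with probability 0.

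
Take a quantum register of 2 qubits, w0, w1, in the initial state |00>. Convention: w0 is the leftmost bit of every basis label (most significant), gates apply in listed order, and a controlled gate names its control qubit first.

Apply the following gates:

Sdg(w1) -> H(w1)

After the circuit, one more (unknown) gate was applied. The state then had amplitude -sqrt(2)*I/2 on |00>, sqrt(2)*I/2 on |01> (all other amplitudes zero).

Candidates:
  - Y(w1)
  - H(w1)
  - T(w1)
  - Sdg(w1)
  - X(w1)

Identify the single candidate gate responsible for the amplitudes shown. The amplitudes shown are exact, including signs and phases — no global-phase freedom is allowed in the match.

The applied gate was Y(w1).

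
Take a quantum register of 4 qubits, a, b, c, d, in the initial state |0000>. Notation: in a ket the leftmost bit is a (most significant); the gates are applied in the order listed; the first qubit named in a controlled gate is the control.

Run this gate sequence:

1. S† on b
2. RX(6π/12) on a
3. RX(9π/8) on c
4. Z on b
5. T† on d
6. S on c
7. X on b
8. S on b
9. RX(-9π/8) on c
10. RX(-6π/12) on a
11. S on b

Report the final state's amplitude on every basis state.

The final amplitudes are (1 - I)*(sqrt(sqrt(2) + 2) - 2*I)/4 on |0100>, (1 + I)*sqrt(2 - sqrt(2))/4 on |0110>, and 0 on every other basis state.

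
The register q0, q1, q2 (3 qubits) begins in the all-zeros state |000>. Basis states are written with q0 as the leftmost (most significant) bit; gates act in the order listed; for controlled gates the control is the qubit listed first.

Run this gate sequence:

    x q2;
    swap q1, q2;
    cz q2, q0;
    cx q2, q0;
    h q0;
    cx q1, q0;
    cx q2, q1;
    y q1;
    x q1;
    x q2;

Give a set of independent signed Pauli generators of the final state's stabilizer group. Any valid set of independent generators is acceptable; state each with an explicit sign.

One valid set of independent stabilizer generators is +XII, -IZI, -IIZ (any independent generating set of the same group is equally correct).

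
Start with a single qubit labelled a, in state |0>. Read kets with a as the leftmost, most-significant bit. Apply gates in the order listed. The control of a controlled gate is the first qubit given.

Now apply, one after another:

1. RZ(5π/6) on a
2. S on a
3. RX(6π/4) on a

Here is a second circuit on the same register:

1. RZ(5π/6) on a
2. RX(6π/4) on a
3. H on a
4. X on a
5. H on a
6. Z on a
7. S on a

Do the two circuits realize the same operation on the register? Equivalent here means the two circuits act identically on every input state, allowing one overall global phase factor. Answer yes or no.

No, they are not equivalent — no single phase factor reconciles the two unitaries.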